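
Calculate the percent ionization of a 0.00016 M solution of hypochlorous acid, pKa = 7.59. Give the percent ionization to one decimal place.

1.3%

HOCl ⇌ OCl- + H+; let x = [H+] at equilibrium.
Ka = 10^(−7.59) = 2.57 × 10^-8
x ≈ √(Ka·C₀) = √(2.57 × 10^-8 × 0.00016) = 2.03 × 10^-6 M
Fraction ionized = 2.03 × 10^-6 / 0.00016 = 0.0127 → 1.3%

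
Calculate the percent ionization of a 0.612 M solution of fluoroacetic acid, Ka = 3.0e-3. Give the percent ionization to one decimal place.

FCH2COOH ⇌ FCH2COO- + H+; let x = [H+] at equilibrium.
Ka = x²/(C₀ − x); solving the quadratic gives x = 4.14 × 10^-2 M.
Fraction ionized = 4.14 × 10^-2 / 0.612 = 0.0676 → 6.8%

6.8%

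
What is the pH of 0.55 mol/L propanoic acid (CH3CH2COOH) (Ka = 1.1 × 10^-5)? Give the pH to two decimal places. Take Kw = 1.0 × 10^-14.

CH3CH2COOH ⇌ CH3CH2COO- + H+
Let x = [H+] at equilibrium. Ka = x²/(0.55 − x).
Since Ka ≪ C₀, x ≈ √(Ka·C₀) = 2.46 × 10^-3 M.
Check: 0.45% ionized — well under 5%, approximation valid.
pH = −log(2.46 × 10^-3) = 2.61

pH = 2.61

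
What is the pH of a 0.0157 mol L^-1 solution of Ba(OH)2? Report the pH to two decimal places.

pH = 12.50

Ba(OH)2 is a strong base (each formula unit releases 2 OH-); [OH-] = 0.0314 M.
pOH = -log(0.0314) = 1.50
pH = 14.00 - 1.50 = 12.50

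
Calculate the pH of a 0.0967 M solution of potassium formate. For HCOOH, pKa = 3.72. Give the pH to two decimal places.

pH = 8.35

HCOO- is the conjugate base of the weak acid HCOOH.
Ka = 10^(−3.72) = 1.91 × 10^-4
Kb = Kw/Ka = 1.0×10^-14 / 1.91 × 10^-4 = 5.24 × 10^-11
Kb = [OH-]²/(0.0967 − [OH-]) = 5.24 × 10^-11
Neglecting [OH-] in the denominator: [OH-] = √(5.24 × 10^-11 × 0.0967) = 2.25 × 10^-6 M
([OH-]/C₀ = 0.0023% < 5%, so the approximation holds.)
pOH = 5.65, so pH = 14.00 − pOH = 8.35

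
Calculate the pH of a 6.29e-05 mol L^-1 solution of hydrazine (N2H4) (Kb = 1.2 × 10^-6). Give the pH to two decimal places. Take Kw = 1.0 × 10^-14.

pH = 8.91

N2H4 + H2O ⇌ N2H5+ + OH-
Kb = [OH-]²/(6.29e-05 − [OH-]) = 1.2 × 10^-6
[OH-] is not negligible relative to C₀; solve [OH-]² + 1.2e-06·[OH-] − 7.55e-11 = 0.
[OH-] = (−Kb + √(Kb² + 4·Kb·C₀))/2 = 8.11 × 10^-6 M
pOH = −log(8.11 × 10^-6) = 5.09; pH = 14.00 − 5.09 = 8.91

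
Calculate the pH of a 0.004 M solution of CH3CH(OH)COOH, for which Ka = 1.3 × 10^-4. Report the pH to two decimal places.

pH = 3.18

CH3CH(OH)COOH ⇌ CH3CH(OH)COO- + H+
From the ICE table, Ka = [H+]²/(0.004 − [H+]) = 1.3 × 10^-4.
Here C₀/Ka ≈ 30.8, so the small-[H+] approximation fails. Use the quadratic:
[H+] = [−0.00013 + √(0.00013² + 2.08e-06)]/2 = 6.59 × 10^-4 M
pH = −log[H+] = −log(6.59 × 10^-4) = 3.18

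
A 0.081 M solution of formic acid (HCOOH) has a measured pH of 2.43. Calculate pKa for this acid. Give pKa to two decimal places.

[H+] = 10^(-2.43) = 3.72 × 10^-3 M
At equilibrium [HA] = 0.081 − 3.72 × 10^-3 = 7.73 × 10^-2 M
Ka = [H+][A-]/[HA] = (3.72 × 10^-3)² / 7.73 × 10^-2 = 1.79 × 10^-4
pKa = -log(1.79 × 10^-4) = 3.75

pKa = 3.75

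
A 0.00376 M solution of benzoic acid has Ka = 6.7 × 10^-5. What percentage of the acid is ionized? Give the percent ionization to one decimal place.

12.5%

C6H5COOH ⇌ C6H5COO- + H+; let x = [H+] at equilibrium.
Ka = x²/(C₀ − x); solving the quadratic gives x = 4.70 × 10^-4 M.
% ionization = x/C₀ × 100% = 4.70 × 10^-4/0.00376 × 100% = 12.5%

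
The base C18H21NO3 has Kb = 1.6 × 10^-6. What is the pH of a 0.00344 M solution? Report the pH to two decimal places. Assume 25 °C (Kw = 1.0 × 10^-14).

pH = 9.87

C18H21NO3 + H2O ⇌ C18H22NO3+ + OH-
From the ICE table, Kb = [OH-]²/(0.00344 − [OH-]) = 1.6 × 10^-6.
Since Kb ≪ C₀, [OH-] ≈ √(Kb·C₀) = 7.42 × 10^-5 M.
Check: 2.2% ionized — well under 5%, approximation valid.
pOH = −log(7.42 × 10^-5) = 4.13; pH = 14.00 − 4.13 = 9.87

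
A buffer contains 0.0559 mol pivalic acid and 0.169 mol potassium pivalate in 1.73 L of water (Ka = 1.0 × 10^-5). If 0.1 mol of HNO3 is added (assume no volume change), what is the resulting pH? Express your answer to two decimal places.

pH = 4.65

Added H+ converts (CH3)3CCOO- to (CH3)3CCOOH: (CH3)3CCOOH → 0.156 mol, (CH3)3CCOO- → 0.069 mol.
pKa = −log(1.0 × 10^-5) = 5.000
pH = pKa + log([A⁻]/[HA]) = 5.000 + log(0.069/0.156) = 5.000 -0.354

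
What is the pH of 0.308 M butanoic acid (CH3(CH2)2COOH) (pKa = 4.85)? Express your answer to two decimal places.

pH = 2.68

CH3(CH2)2COOH ⇌ CH3(CH2)2COO- + H+
Ka = 10^(−4.85) = 1.41 × 10^-5
From the ICE table, Ka = [H+]²/(0.308 − [H+]) = 1.41 × 10^-5.
Since Ka ≪ C₀, [H+] ≈ √(Ka·C₀) = 2.08 × 10^-3 M.
pH = −log[H+] = −log(2.08 × 10^-3) = 2.68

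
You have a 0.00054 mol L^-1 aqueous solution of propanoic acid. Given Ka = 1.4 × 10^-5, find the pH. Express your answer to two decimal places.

CH3CH2COOH ⇌ CH3CH2COO- + H+
Let x = [H+] at equilibrium. Ka = x²/(0.00054 − x).
The 5% rule fails; solving x² + Ka·x − Ka·C₀ = 0 exactly:
x = [−1.4e-05 + √(1.4e-05² + 3.02e-08)]/2 = 8.02 × 10^-5 M
pH = −log[H+] = −log(8.02 × 10^-5) = 4.10

pH = 4.10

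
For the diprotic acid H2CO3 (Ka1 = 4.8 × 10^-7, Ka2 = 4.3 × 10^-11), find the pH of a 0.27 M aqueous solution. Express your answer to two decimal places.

Since Ka1 ≫ Ka2, the first ionization dominates [H+].
Ka1 = x²/(0.27 − x) = 4.8 × 10^-7
x ≈ √(4.8 × 10^-7 × 0.27) = 3.60 × 10^-4 M
pH = −log(3.60 × 10^-4) = 3.44

pH = 3.44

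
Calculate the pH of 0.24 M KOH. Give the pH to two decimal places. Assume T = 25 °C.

KOH is a strong base; [OH-] = 0.24 M.
pOH = -log(0.24) = 0.62
pH = 14.00 - 0.62 = 13.38

pH = 13.38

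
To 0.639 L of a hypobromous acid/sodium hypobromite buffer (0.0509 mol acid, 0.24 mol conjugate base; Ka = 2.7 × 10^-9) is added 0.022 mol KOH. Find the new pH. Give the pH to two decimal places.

After neutralization: n(HOBr) = 0.0289 mol, n(OBr-) = 0.262 mol.
pKa = −log(2.7 × 10^-9) = 8.569
pH = pKa + log(n_OBr-/n_HOBr) = 8.569 + log(0.262/0.0289) = 8.569 + (+0.957)

pH = 9.53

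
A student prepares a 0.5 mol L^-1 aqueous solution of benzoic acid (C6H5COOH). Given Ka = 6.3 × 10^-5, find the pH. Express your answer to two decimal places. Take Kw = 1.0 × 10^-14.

pH = 2.25

C6H5COOH ⇌ C6H5COO- + H+
Ka = x²/(0.5 − x) = 6.3 × 10^-5
Neglecting x in the denominator: x = √(6.3 × 10^-5 × 0.5) = 5.61 × 10^-3 M
pH = −log(5.61 × 10^-3) = 2.25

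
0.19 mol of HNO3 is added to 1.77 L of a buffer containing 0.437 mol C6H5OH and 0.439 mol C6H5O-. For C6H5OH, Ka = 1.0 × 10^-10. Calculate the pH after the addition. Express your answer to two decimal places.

After neutralization: n(C6H5OH) = 0.627 mol, n(C6H5O-) = 0.249 mol.
pKa = −log(1.0 × 10^-10) = 10.000
pH = pKa + log(n_C6H5O-/n_C6H5OH) = 10.000 + log(0.249/0.627) = 10.000 + (-0.401)

pH = 9.60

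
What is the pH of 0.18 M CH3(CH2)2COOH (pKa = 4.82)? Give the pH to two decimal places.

CH3(CH2)2COOH ⇌ CH3(CH2)2COO- + H+
Ka = 10^(−4.82) = 1.51 × 10^-5
Ka = x²/(0.18 − x) = 1.51 × 10^-5
Assume x ≪ 0.18: x ≈ √(1.51 × 10^-5 × 0.18) = 1.65 × 10^-3 M
Check: 0.92% ionized — well under 5%, approximation valid.
pH = −log[H+] = −log(1.65 × 10^-3) = 2.78

pH = 2.78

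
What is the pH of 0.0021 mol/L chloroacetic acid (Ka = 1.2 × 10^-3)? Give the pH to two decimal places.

ClCH2COOH ⇌ ClCH2COO- + H+
From the ICE table, Ka = [H+]²/(0.0021 − [H+]) = 1.2 × 10^-3.
The 5% rule fails; solving [H+]² + Ka·[H+] − Ka·C₀ = 0 exactly:
[H+] = [−0.0012 + √(0.0012² + 1.01e-05)]/2 = 1.10 × 10^-3 M
pH = −log[H+] = −log(1.10 × 10^-3) = 2.96

pH = 2.96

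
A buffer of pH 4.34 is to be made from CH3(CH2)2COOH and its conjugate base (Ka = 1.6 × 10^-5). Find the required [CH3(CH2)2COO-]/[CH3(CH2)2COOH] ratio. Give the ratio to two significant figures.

pKa = -log(1.6 × 10^-5) = 4.796
pH = pKa + log(r) ⇒ log(r) = 4.34 − 4.796 = -0.456
r = [CH3(CH2)2COO-]/[CH3(CH2)2COOH] = 10^(-0.456) = 0.35

ratio = 0.35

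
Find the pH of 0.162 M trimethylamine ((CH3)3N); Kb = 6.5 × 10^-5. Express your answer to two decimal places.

pH = 11.51

(CH3)3N + H2O ⇌ (CH3)3NH+ + OH-
Kb = [OH-]²/(0.162 − [OH-]) = 6.5 × 10^-5
Neglecting [OH-] in the denominator: [OH-] = √(6.5 × 10^-5 × 0.162) = 3.24 × 10^-3 M
pOH = 2.49, so pH = 14.00 − pOH = 11.51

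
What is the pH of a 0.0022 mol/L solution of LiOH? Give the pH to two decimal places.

LiOH is a strong base; [OH-] = 0.0022 M.
pOH = -log(0.0022) = 2.66
pH = 14.00 - 2.66 = 11.34

pH = 11.34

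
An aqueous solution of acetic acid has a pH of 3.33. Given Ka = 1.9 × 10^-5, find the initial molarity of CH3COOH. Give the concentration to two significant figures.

[H+] = 10^(-3.33) = 4.68 × 10^-4 M = x
Ka = x²/(C₀ − x) ⇒ C₀ = x + x²/Ka
C₀ = 4.68 × 10^-4 + (4.68 × 10^-4)²/(1.9 × 10^-5) = 1.20 × 10^-2 M

C₀ = 1.2 × 10^-2 M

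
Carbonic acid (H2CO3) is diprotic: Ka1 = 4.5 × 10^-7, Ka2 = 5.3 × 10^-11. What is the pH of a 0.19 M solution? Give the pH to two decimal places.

pH = 3.53

Ka1 ≫ Ka2, so treat the first dissociation as the only significant source of H+.
Ka1 = x²/(0.19 − x) = 4.5 × 10^-7
x ≈ √(4.5 × 10^-7 × 0.19) = 2.92 × 10^-4 M
pH = −log(2.92 × 10^-4) = 3.53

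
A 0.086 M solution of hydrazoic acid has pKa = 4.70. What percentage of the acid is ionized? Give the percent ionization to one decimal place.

1.5%

HN3 ⇌ N3- + H+; let x = [H+] at equilibrium.
Ka = 10^(−4.70) = 2.00 × 10^-5
x ≈ √(Ka·C₀) = √(2.00 × 10^-5 × 0.086) = 1.31 × 10^-3 M
% ionization = x/C₀ × 100% = 1.31 × 10^-3/0.086 × 100% = 1.5%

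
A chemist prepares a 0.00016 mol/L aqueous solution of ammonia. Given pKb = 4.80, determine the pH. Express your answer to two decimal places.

pH = 9.63

NH3 + H2O ⇌ NH4+ + OH-
Kb = 10^(−4.80) = 1.58 × 10^-5
Kb = x²/(0.00016 − x) = 1.58 × 10^-5
Here C₀/Kb ≈ 10.1, so the small-x approximation fails. Use the quadratic:
x = (−Kb + √(Kb² + 4·Kb·C₀))/2 = 4.30 × 10^-5 M
pOH = −log(4.30 × 10^-5) = 4.37; pH = 14.00 − 4.37 = 9.63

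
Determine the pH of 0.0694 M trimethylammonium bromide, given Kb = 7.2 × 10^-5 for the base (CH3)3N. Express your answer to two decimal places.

(CH3)3NH+ is the conjugate acid of the weak base (CH3)3N.
Ka = Kw/Kb = 1.0×10^-14 / 7.2 × 10^-5 = 1.39 × 10^-10
From the ICE table, Ka = [H+]²/(0.0694 − [H+]) = 1.39 × 10^-10.
Neglecting [H+] in the denominator: [H+] = √(1.39 × 10^-10 × 0.0694) = 3.11 × 10^-6 M
([H+]/C₀ = 0.0045% < 5%, so the approximation holds.)
pH = −log(3.11 × 10^-6) = 5.51

pH = 5.51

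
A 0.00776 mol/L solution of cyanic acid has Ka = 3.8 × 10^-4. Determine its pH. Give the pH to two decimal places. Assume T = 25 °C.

pH = 2.81

HOCN ⇌ OCN- + H+
Ka = [H+]²/(0.00776 − [H+]) = 3.8 × 10^-4
Here C₀/Ka ≈ 20.4, so the small-[H+] approximation fails. Use the quadratic:
[H+] = [−0.00038 + √(0.00038² + 1.18e-05)]/2 = 1.54 × 10^-3 M
pH = −log(1.54 × 10^-3) = 2.81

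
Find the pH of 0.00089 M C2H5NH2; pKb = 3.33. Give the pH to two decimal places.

pH = 10.66

C2H5NH2 + H2O ⇌ C2H5NH3+ + OH-
Kb = 10^(−3.33) = 4.68 × 10^-4
From the ICE table, Kb = [OH-]²/(0.00089 − [OH-]) = 4.68 × 10^-4.
Here C₀/Kb ≈ 1.9, so the small-[OH-] approximation fails. Use the quadratic:
[OH-] = (−Kb + √(Kb² + 4·Kb·C₀))/2 = 4.52 × 10^-4 M
pOH = −log(4.52 × 10^-4) = 3.34; pH = 14.00 − 3.34 = 10.66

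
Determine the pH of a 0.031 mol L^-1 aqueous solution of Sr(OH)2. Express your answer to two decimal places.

pH = 12.79

Sr(OH)2 is a strong base (each formula unit releases 2 OH-); [OH-] = 0.062 M.
pOH = -log(0.062) = 1.21
pH = 14.00 - 1.21 = 12.79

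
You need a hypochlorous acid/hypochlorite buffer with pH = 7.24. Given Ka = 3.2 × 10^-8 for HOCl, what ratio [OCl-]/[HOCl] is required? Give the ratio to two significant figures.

pKa = -log(3.2 × 10^-8) = 7.495
pH = pKa + log(r) ⇒ log(r) = 7.24 − 7.495 = -0.255
r = [OCl-]/[HOCl] = 10^(-0.255) = 0.556

ratio = 0.56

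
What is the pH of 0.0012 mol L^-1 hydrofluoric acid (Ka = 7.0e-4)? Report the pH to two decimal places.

pH = 3.20

HF ⇌ F- + H+
From the ICE table, Ka = x²/(0.0012 − x) = 7.0 × 10^-4.
The 5% rule fails; solving x² + Ka·x − Ka·C₀ = 0 exactly:
x = [−0.0007 + √(0.0007² + 3.36e-06)]/2 = 6.31 × 10^-4 M
pH = −log(6.31 × 10^-4) = 3.20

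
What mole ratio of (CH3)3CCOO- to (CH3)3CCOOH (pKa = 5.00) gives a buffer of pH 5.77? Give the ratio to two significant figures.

pH = pKa + log(r) ⇒ log(r) = 5.77 − 5.00 = +0.77
r = [(CH3)3CCOO-]/[(CH3)3CCOOH] = 10^(+0.77) = 5.89

ratio = 5.9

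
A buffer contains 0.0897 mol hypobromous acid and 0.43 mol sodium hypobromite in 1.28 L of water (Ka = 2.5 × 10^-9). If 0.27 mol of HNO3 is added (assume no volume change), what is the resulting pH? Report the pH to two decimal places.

pH = 8.25

Added H+ converts OBr- to HOBr: HOBr → 0.36 mol, OBr- → 0.16 mol.
pKa = −log(2.5 × 10^-9) = 8.602
pH = pKa + log([A⁻]/[HA]) = 8.602 + log(0.16/0.36) = 8.602 -0.352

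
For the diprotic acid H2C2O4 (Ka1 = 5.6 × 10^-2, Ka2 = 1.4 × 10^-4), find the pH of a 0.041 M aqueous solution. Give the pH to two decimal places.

pH = 1.56

Ka1 ≫ Ka2, so treat the first dissociation as the only significant source of H+.
Ka1 = x²/(0.041 − x) = 5.6 × 10^-2
Solving the quadratic: x = (−Ka1 + √(Ka1² + 4·Ka1·C₀))/2 = 2.75 × 10^-2 M
pH = −log(2.75 × 10^-2) = 1.56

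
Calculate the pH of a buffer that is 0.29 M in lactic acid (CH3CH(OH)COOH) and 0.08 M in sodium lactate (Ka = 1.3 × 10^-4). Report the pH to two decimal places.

pKa = −log(1.3 × 10^-4) = 3.886
Henderson–Hasselbalch: pH = pKa + log([CH3CH(OH)COO-]/[CH3CH(OH)COOH]) = 3.886 + log(0.08/0.29)
pH = 3.886 + (-0.559) = 3.33

pH = 3.33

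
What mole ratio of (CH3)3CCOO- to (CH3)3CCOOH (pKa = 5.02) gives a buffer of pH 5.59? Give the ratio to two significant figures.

ratio = 3.7

pH = pKa + log(r) ⇒ log(r) = 5.59 − 5.02 = +0.57
r = [(CH3)3CCOO-]/[(CH3)3CCOOH] = 10^(+0.57) = 3.72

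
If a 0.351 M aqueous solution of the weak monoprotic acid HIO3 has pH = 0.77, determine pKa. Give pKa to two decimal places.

pKa = 0.80

[H+] = 10^(-0.77) = 1.70 × 10^-1 M
At equilibrium [HA] = 0.351 − 1.70 × 10^-1 = 1.81 × 10^-1 M
Ka = [H+][A-]/[HA] = (1.70 × 10^-1)² / 1.81 × 10^-1 = 1.60 × 10^-1
pKa = -log(1.60 × 10^-1) = 0.80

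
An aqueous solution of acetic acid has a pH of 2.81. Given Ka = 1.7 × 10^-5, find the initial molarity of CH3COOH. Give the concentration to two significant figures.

C₀ = 1.4 × 10^-1 M

[H+] = 10^(-2.81) = 1.55 × 10^-3 M = x
Ka = x²/(C₀ − x) ⇒ C₀ = x + x²/Ka
C₀ = 1.55 × 10^-3 + (1.55 × 10^-3)²/(1.7 × 10^-5) = 1.43 × 10^-1 M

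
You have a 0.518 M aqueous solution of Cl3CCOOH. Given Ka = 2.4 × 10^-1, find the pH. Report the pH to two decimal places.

pH = 0.60

Cl3CCOOH ⇌ Cl3CCOO- + H+
Ka = [H+]²/(0.518 − [H+]) = 2.4 × 10^-1
The 5% rule fails; solving [H+]² + Ka·[H+] − Ka·C₀ = 0 exactly:
[H+] = [−0.24 + √(0.24² + 0.497)]/2 = 2.52 × 10^-1 M
pH = −log[H+] = −log(2.52 × 10^-1) = 0.60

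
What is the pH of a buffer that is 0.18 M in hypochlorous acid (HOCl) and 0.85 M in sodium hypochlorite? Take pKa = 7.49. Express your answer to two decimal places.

Using pH = pKa + log([base]/[acid]) with [base]/[acid] = 0.85/0.18:
pH = 7.49 + (+0.674) = 8.16

pH = 8.16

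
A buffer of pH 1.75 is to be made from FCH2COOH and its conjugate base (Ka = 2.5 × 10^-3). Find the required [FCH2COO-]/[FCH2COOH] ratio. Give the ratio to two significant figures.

pKa = -log(2.5 × 10^-3) = 2.602
pH = pKa + log(r) ⇒ log(r) = 1.75 − 2.602 = -0.852
r = [FCH2COO-]/[FCH2COOH] = 10^(-0.852) = 0.141

ratio = 0.14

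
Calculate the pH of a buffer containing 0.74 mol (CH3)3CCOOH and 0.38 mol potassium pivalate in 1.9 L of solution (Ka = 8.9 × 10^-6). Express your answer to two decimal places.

pKa = −log(8.9 × 10^-6) = 5.051
Using pH = pKa + log([base]/[acid]) with [base]/[acid] = 0.38/0.74:
pH = 5.051 + (-0.289) = 4.76

pH = 4.76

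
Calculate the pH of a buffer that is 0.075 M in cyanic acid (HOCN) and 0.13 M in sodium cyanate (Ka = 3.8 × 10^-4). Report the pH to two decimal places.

pKa = −log(3.8 × 10^-4) = 3.420
pH = pKa + log([A⁻]/[HA]) = 3.420 + log(0.13/0.075)
pH = 3.420 + (+0.239) = 3.66

pH = 3.66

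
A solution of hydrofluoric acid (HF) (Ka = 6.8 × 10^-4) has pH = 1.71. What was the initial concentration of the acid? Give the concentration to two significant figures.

C₀ = 5.8 × 10^-1 M

[H+] = 10^(-1.71) = 1.95 × 10^-2 M = x
Ka = x²/(C₀ − x) ⇒ C₀ = x + x²/Ka
C₀ = 1.95 × 10^-2 + (1.95 × 10^-2)²/(6.8 × 10^-4) = 5.79 × 10^-1 M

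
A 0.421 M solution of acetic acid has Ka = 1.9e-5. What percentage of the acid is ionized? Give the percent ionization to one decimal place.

0.7%

CH3COOH ⇌ CH3COO- + H+; let x = [H+] at equilibrium.
x ≈ √(Ka·C₀) = √(1.9 × 10^-5 × 0.421) = 2.83 × 10^-3 M
% ionization = x/C₀ × 100% = 2.83 × 10^-3/0.421 × 100% = 0.7%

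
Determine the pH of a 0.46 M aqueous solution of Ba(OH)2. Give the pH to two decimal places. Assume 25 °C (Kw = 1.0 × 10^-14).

Ba(OH)2 is a strong base (each formula unit releases 2 OH-); [OH-] = 0.92 M.
pOH = -log(0.92) = 0.04
pH = 14.00 - 0.04 = 13.96

pH = 13.96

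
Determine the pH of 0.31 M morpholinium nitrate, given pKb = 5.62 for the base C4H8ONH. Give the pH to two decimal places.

pH = 4.44

C4H8ONH2+ is the conjugate acid of the weak base C4H8ONH.
Kb = 10^(−5.62) = 2.40 × 10^-6
Ka = Kw/Kb = 1.0×10^-14 / 2.40 × 10^-6 = 4.17 × 10^-9
From the ICE table, Ka = x²/(0.31 − x) = 4.17 × 10^-9.
Assume x ≪ 0.31: x ≈ √(4.17 × 10^-9 × 0.31) = 3.60 × 10^-5 M
Check: 0.012% ionized — well under 5%, approximation valid.
pH = −log(3.60 × 10^-5) = 4.44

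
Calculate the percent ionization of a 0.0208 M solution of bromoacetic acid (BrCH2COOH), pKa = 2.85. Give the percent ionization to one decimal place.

BrCH2COOH ⇌ BrCH2COO- + H+; let x = [H+] at equilibrium.
Ka = 10^(−2.85) = 1.41 × 10^-3
Ka = x²/(C₀ − x); solving the quadratic gives x = 4.76 × 10^-3 M.
% ionization = x/C₀ × 100% = 4.76 × 10^-3/0.0208 × 100% = 22.9%

22.9%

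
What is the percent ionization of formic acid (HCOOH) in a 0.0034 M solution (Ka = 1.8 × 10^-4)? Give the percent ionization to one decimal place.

20.5%

HCOOH ⇌ HCOO- + H+; let x = [H+] at equilibrium.
Solve x² + 0.00018x − 6.12e-07 = 0 → x = 6.97 × 10^-4 M
% ionization = x/C₀ × 100% = 6.97 × 10^-4/0.0034 × 100% = 20.5%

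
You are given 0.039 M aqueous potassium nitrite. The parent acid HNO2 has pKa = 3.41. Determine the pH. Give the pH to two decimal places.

pH = 8.00

NO2- is the conjugate base of the weak acid HNO2.
Ka = 10^(−3.41) = 3.89 × 10^-4
Kb = Kw/Ka = 1.0×10^-14 / 3.89 × 10^-4 = 2.57 × 10^-11
Let x = [OH-] at equilibrium. Kb = x²/(0.039 − x).
Assume x ≪ 0.039: x ≈ √(2.57 × 10^-11 × 0.039) = 1.00 × 10^-6 M
Check: 0.0026% ionized — well under 5%, approximation valid.
pOH = −log(1.00 × 10^-6) = 6.00; pH = 14.00 − 6.00 = 8.00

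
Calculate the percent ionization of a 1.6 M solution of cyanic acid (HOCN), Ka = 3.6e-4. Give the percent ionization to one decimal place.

HOCN ⇌ OCN- + H+; let x = [H+] at equilibrium.
x ≈ √(Ka·C₀) = √(3.6 × 10^-4 × 1.6) = 2.40 × 10^-2 M
Fraction ionized = 2.40 × 10^-2 / 1.6 = 0.0150 → 1.5%

1.5%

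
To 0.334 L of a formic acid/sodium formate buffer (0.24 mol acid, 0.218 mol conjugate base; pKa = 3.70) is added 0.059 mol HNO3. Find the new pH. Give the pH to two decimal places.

pH = 3.43

Added H+ converts HCOO- to HCOOH: HCOOH → 0.299 mol, HCOO- → 0.159 mol.
pH = pKa + log([A⁻]/[HA]) = 3.70 + log(0.159/0.299) = 3.70 -0.274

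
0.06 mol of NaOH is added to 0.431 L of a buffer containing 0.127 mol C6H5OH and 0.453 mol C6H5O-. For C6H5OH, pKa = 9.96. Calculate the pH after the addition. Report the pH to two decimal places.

After neutralization: n(C6H5OH) = 0.067 mol, n(C6H5O-) = 0.513 mol.
pH = pKa + log(n_C6H5O-/n_C6H5OH) = 9.96 + log(0.513/0.067) = 9.96 + (+0.884)

pH = 10.84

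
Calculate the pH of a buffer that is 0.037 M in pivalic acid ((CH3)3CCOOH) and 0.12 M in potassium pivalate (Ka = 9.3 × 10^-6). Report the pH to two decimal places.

pH = 5.54

pKa = −log(9.3 × 10^-6) = 5.032
Henderson–Hasselbalch: pH = pKa + log([(CH3)3CCOO-]/[(CH3)3CCOOH]) = 5.032 + log(0.12/0.037)
pH = 5.032 + (+0.511) = 5.54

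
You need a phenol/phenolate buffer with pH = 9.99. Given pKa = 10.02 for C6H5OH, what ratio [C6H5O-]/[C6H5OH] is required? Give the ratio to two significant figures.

ratio = 0.93

pH = pKa + log(r) ⇒ log(r) = 9.99 − 10.02 = -0.03
r = [C6H5O-]/[C6H5OH] = 10^(-0.03) = 0.933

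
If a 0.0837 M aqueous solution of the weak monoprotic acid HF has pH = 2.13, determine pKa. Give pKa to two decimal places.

pKa = 3.14

[H+] = 10^(-2.13) = 7.41 × 10^-3 M
At equilibrium [HA] = 0.0837 − 7.41 × 10^-3 = 7.63 × 10^-2 M
Ka = [H+][A-]/[HA] = (7.41 × 10^-3)² / 7.63 × 10^-2 = 7.20 × 10^-4
pKa = -log(7.20 × 10^-4) = 3.14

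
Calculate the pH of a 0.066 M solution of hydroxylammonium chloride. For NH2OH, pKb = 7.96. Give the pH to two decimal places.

pH = 3.61

NH3OH+ is the conjugate acid of the weak base NH2OH.
Kb = 10^(−7.96) = 1.10 × 10^-8
Ka = Kw/Kb = 1.0×10^-14 / 1.10 × 10^-8 = 9.09 × 10^-7
From the ICE table, Ka = [H+]²/(0.066 − [H+]) = 9.09 × 10^-7.
Neglecting [H+] in the denominator: [H+] = √(9.09 × 10^-7 × 0.066) = 2.45 × 10^-4 M
pH = −log(2.45 × 10^-4) = 3.61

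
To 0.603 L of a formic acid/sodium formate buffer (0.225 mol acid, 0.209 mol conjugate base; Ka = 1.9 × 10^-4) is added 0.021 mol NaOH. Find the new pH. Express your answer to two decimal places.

pH = 3.77

After neutralization: n(HCOOH) = 0.204 mol, n(HCOO-) = 0.23 mol.
pKa = −log(1.9 × 10^-4) = 3.721
Henderson–Hasselbalch with mole ratio 0.23/0.204: pH = 3.721 + (+0.052)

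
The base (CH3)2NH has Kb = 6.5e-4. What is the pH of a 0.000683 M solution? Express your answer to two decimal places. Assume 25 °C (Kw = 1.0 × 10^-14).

pH = 10.62

(CH3)2NH + H2O ⇌ (CH3)2NH2+ + OH-
Kb = x²/(0.000683 − x) = 6.5 × 10^-4
Here C₀/Kb ≈ 1.05, so the small-x approximation fails. Use the quadratic:
x = [−0.00065 + √(0.00065² + 1.78e-06)]/2 = 4.16 × 10^-4 M
pOH = 3.38, so pH = 14.00 − pOH = 10.62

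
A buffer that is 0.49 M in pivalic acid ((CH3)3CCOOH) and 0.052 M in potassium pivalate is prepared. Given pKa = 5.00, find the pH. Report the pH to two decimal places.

Using pH = pKa + log([base]/[acid]) with [base]/[acid] = 0.052/0.49:
pH = 5.00 + (-0.974) = 4.03

pH = 4.03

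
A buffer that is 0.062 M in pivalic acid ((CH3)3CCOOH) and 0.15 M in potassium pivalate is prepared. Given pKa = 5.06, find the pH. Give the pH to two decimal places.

pH = 5.44

Using pH = pKa + log([base]/[acid]) with [base]/[acid] = 0.15/0.062:
pH = 5.06 + (+0.384) = 5.44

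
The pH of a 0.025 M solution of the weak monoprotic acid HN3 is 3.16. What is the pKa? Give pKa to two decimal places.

pKa = 4.71

[H+] = 10^(-3.16) = 6.92 × 10^-4 M
At equilibrium [HA] = 0.025 − 6.92 × 10^-4 = 2.43 × 10^-2 M
Ka = [H+][A-]/[HA] = (6.92 × 10^-4)² / 2.43 × 10^-2 = 1.97 × 10^-5
pKa = -log(1.97 × 10^-5) = 4.71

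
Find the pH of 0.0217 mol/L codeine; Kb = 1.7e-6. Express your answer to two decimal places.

pH = 10.28

C18H21NO3 + H2O ⇌ C18H22NO3+ + OH-
From the ICE table, Kb = [OH-]²/(0.0217 − [OH-]) = 1.7 × 10^-6.
Since Kb ≪ C₀, [OH-] ≈ √(Kb·C₀) = 1.92 × 10^-4 M.
Check: 0.89% ionized — well under 5%, approximation valid.
pOH = 3.72, so pH = 14.00 − pOH = 10.28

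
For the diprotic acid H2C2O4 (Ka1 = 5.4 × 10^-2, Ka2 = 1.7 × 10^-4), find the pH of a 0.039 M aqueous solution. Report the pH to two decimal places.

Ka1 ≫ Ka2, so treat the first dissociation as the only significant source of H+.
Ka1 = x²/(0.039 − x) = 5.4 × 10^-2
Solving the quadratic: x = (−Ka1 + √(Ka1² + 4·Ka1·C₀))/2 = 2.62 × 10^-2 M
pH = −log(2.62 × 10^-2) = 1.58

pH = 1.58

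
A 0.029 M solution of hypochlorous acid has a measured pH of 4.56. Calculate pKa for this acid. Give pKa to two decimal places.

pKa = 7.58

[H+] = 10^(-4.56) = 2.75 × 10^-5 M
At equilibrium [HA] = 0.029 − 2.75 × 10^-5 = 2.90 × 10^-2 M
Ka = [H+][A-]/[HA] = (2.75 × 10^-5)² / 2.90 × 10^-2 = 2.61 × 10^-8
pKa = -log(2.61 × 10^-8) = 7.58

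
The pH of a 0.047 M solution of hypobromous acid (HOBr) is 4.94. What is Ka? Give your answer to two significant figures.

[H+] = 10^(-4.94) = 1.15 × 10^-5 M
At equilibrium [HA] = 0.047 − 1.15 × 10^-5 = 4.70 × 10^-2 M
Ka = [H+][A-]/[HA] = (1.15 × 10^-5)² / 4.70 × 10^-2 = 2.8 × 10^-9

Ka = 2.8 × 10^-9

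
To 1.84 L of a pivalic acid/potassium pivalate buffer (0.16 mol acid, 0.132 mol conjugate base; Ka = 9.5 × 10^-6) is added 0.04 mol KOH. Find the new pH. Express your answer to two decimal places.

OH- converts (CH3)3CCOOH to (CH3)3CCOO-: (CH3)3CCOOH → 0.12 mol, (CH3)3CCOO- → 0.172 mol.
pKa = −log(9.5 × 10^-6) = 5.022
pH = pKa + log(n_(CH3)3CCOO-/n_(CH3)3CCOOH) = 5.022 + log(0.172/0.12) = 5.022 + (+0.156)

pH = 5.18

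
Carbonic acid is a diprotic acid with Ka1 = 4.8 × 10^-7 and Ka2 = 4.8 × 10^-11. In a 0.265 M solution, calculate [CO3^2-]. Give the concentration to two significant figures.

4.8 × 10^-11 M

First ionization gives [H+] ≈ [HCO3-] = 3.57 × 10^-4 M.
Second step: Ka2 = [H+][CO3^2-]/[HCO3-] ≈ [CO3^2-] (since [H+] ≈ [HCO3-]).
So [CO3^2-] ≈ Ka2.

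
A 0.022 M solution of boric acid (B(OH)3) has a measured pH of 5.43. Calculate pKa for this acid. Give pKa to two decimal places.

[H+] = 10^(-5.43) = 3.72 × 10^-6 M
At equilibrium [HA] = 0.022 − 3.72 × 10^-6 = 2.20 × 10^-2 M
Ka = [H+][A-]/[HA] = (3.72 × 10^-6)² / 2.20 × 10^-2 = 6.29 × 10^-10
pKa = -log(6.29 × 10^-10) = 9.20

pKa = 9.20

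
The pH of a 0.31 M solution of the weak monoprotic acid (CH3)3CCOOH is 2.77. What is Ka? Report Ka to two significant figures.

Ka = 9.4 × 10^-6

[H+] = 10^(-2.77) = 1.70 × 10^-3 M
At equilibrium [HA] = 0.31 − 1.70 × 10^-3 = 3.08 × 10^-1 M
Ka = [H+][A-]/[HA] = (1.70 × 10^-3)² / 3.08 × 10^-1 = 9.4 × 10^-6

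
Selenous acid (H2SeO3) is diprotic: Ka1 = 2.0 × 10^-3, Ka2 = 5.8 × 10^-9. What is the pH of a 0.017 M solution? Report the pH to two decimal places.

pH = 2.31

Ka1 ≫ Ka2, so treat the first dissociation as the only significant source of H+.
Ka1 = x²/(0.017 − x) = 2.0 × 10^-3
Solving the quadratic: x = (−Ka1 + √(Ka1² + 4·Ka1·C₀))/2 = 4.92 × 10^-3 M
pH = −log(4.92 × 10^-3) = 2.31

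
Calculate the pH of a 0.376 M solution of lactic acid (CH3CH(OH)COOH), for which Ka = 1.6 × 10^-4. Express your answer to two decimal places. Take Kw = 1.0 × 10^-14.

CH3CH(OH)COOH ⇌ CH3CH(OH)COO- + H+
From the ICE table, Ka = x²/(0.376 − x) = 1.6 × 10^-4.
Since Ka ≪ C₀, x ≈ √(Ka·C₀) = 7.76 × 10^-3 M.
pH = −log[H+] = −log(7.76 × 10^-3) = 2.11

pH = 2.11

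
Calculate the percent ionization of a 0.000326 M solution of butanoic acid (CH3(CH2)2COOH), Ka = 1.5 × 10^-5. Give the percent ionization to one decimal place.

19.3%

CH3(CH2)2COOH ⇌ CH3(CH2)2COO- + H+; let x = [H+] at equilibrium.
Ka = x²/(C₀ − x); solving the quadratic gives x = 6.28 × 10^-5 M.
% ionization = x/C₀ × 100% = 6.28 × 10^-5/0.000326 × 100% = 19.3%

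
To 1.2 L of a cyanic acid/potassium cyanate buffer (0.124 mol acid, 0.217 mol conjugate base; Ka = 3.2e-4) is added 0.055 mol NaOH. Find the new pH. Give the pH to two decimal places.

OH- converts HOCN to OCN-: HOCN → 0.069 mol, OCN- → 0.272 mol.
pKa = −log(3.2 × 10^-4) = 3.495
Henderson–Hasselbalch with mole ratio 0.272/0.069: pH = 3.495 + (+0.596)

pH = 4.09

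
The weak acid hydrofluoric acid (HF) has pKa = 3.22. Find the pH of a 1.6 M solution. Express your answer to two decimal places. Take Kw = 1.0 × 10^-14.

pH = 1.51

HF ⇌ F- + H+
Ka = 10^(−3.22) = 6.03 × 10^-4
From the ICE table, Ka = [H+]²/(1.6 − [H+]) = 6.03 × 10^-4.
Since Ka ≪ C₀, [H+] ≈ √(Ka·C₀) = 3.11 × 10^-2 M.
([H+]/C₀ = 1.9% < 5%, so the approximation holds.)
pH = −log[H+] = −log(3.11 × 10^-2) = 1.51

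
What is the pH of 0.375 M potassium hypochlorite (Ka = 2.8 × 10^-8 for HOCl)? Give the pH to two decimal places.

pH = 10.56

OCl- is the conjugate base of the weak acid HOCl.
Kb = Kw/Ka = 1.0×10^-14 / 2.8 × 10^-8 = 3.57 × 10^-7
Kb = [OH-]²/(0.375 − [OH-]) = 3.57 × 10^-7
Since Kb ≪ C₀, [OH-] ≈ √(Kb·C₀) = 3.66 × 10^-4 M.
pOH = −log(3.66 × 10^-4) = 3.44; pH = 14.00 − 3.44 = 10.56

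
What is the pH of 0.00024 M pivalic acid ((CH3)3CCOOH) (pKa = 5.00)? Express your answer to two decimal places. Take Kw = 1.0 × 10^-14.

pH = 4.35

(CH3)3CCOOH ⇌ (CH3)3CCOO- + H+
Ka = 10^(−5.00) = 1.00 × 10^-5
Ka = [H+]²/(0.00024 − [H+]) = 1.00 × 10^-5
Here C₀/Ka ≈ 24, so the small-[H+] approximation fails. Use the quadratic:
[H+] = [−1e-05 + √(1e-05² + 9.6e-09)]/2 = 4.42 × 10^-5 M
pH = −log(4.42 × 10^-5) = 4.35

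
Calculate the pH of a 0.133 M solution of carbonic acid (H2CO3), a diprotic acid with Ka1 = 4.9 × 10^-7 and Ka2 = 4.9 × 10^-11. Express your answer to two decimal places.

pH = 3.59

Since Ka1 ≫ Ka2, the first ionization dominates [H+].
Ka1 = x²/(0.133 − x) = 4.9 × 10^-7
x ≈ √(4.9 × 10^-7 × 0.133) = 2.55 × 10^-4 M
pH = −log(2.55 × 10^-4) = 3.59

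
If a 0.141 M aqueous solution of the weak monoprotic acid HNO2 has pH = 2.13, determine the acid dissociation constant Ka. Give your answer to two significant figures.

[H+] = 10^(-2.13) = 7.41 × 10^-3 M
At equilibrium [HA] = 0.141 − 7.41 × 10^-3 = 1.34 × 10^-1 M
Ka = [H+][A-]/[HA] = (7.41 × 10^-3)² / 1.34 × 10^-1 = 4.1 × 10^-4

Ka = 4.1 × 10^-4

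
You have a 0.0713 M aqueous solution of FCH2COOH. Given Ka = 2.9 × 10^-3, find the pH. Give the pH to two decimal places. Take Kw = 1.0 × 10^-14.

pH = 1.89

FCH2COOH ⇌ FCH2COO- + H+
From the ICE table, Ka = x²/(0.0713 − x) = 2.9 × 10^-3.
Here C₀/Ka ≈ 24.6, so the small-x approximation fails. Use the quadratic:
x = (−Ka + √(Ka² + 4·Ka·C₀))/2 = 1.30 × 10^-2 M
pH = −log[H+] = −log(1.30 × 10^-2) = 1.89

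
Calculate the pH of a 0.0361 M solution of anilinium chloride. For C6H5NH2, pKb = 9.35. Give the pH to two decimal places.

C6H5NH3+ is the conjugate acid of the weak base C6H5NH2.
Kb = 10^(−9.35) = 4.47 × 10^-10
Ka = Kw/Kb = 1.0×10^-14 / 4.47 × 10^-10 = 2.24 × 10^-5
From the ICE table, Ka = [H+]²/(0.0361 − [H+]) = 2.24 × 10^-5.
Assume [H+] ≪ 0.0361: [H+] ≈ √(2.24 × 10^-5 × 0.0361) = 8.99 × 10^-4 M
([H+]/C₀ = 2.5% < 5%, so the approximation holds.)
pH = −log(8.99 × 10^-4) = 3.05

pH = 3.05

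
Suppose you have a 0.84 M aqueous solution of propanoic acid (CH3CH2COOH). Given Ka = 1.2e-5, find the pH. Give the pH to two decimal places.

CH3CH2COOH ⇌ CH3CH2COO- + H+
Ka = [H+]²/(0.84 − [H+]) = 1.2 × 10^-5
Assume [H+] ≪ 0.84: [H+] ≈ √(1.2 × 10^-5 × 0.84) = 3.17 × 10^-3 M
([H+]/C₀ = 0.38% < 5%, so the approximation holds.)
pH = −log(3.17 × 10^-3) = 2.50

pH = 2.50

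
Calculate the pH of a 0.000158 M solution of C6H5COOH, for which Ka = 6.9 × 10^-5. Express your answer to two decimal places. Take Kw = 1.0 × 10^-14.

C6H5COOH ⇌ C6H5COO- + H+
From the ICE table, Ka = x²/(0.000158 − x) = 6.9 × 10^-5.
Here C₀/Ka ≈ 2.29, so the small-x approximation fails. Use the quadratic:
x = [−6.9e-05 + √(6.9e-05² + 4.36e-08)]/2 = 7.55 × 10^-5 M
pH = −log(7.55 × 10^-5) = 4.12

pH = 4.12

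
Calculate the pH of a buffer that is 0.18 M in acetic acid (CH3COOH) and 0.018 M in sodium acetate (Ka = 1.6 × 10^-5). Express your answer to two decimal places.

pH = 3.80

pKa = −log(1.6 × 10^-5) = 4.796
pH = pKa + log([A⁻]/[HA]) = 4.796 + log(0.018/0.18)
pH = 4.796 + (-1.000) = 3.80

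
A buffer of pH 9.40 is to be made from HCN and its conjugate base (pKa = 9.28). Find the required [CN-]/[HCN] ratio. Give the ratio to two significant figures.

ratio = 1.3

pH = pKa + log(r) ⇒ log(r) = 9.40 − 9.28 = +0.12
r = [CN-]/[HCN] = 10^(+0.12) = 1.32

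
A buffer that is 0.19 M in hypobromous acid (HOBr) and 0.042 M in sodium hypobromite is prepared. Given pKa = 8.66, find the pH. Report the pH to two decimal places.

pH = 8.00

Henderson–Hasselbalch: pH = pKa + log([OBr-]/[HOBr]) = 8.66 + log(0.042/0.19)
pH = 8.66 + (-0.656) = 8.00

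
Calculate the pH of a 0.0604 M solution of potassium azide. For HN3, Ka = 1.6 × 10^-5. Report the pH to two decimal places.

pH = 8.79

N3- is the conjugate base of the weak acid HN3.
Kb = Kw/Ka = 1.0×10^-14 / 1.6 × 10^-5 = 6.25 × 10^-10
From the ICE table, Kb = x²/(0.0604 − x) = 6.25 × 10^-10.
Assume x ≪ 0.0604: x ≈ √(6.25 × 10^-10 × 0.0604) = 6.14 × 10^-6 M
Check: 0.01% ionized — well under 5%, approximation valid.
pOH = −log(6.14 × 10^-6) = 5.21; pH = 14.00 − 5.21 = 8.79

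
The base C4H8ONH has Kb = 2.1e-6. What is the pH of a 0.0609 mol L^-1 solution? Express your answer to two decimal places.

C4H8ONH + H2O ⇌ C4H8ONH2+ + OH-
Kb = x²/(0.0609 − x) = 2.1 × 10^-6
Since Kb ≪ C₀, x ≈ √(Kb·C₀) = 3.58 × 10^-4 M.
(x/C₀ = 0.59% < 5%, so the approximation holds.)
pOH = 3.45, so pH = 14.00 − pOH = 10.55

pH = 10.55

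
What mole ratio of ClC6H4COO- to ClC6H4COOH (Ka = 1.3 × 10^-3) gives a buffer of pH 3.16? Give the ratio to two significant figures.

pKa = -log(1.3 × 10^-3) = 2.886
pH = pKa + log(r) ⇒ log(r) = 3.16 − 2.886 = +0.274
r = [ClC6H4COO-]/[ClC6H4COOH] = 10^(+0.274) = 1.88

ratio = 1.9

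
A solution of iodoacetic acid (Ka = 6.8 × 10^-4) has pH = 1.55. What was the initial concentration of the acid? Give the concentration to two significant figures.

C₀ = 1.2 M

[H+] = 10^(-1.55) = 2.82 × 10^-2 M = x
Ka = x²/(C₀ − x) ⇒ C₀ = x + x²/Ka
C₀ = 2.82 × 10^-2 + (2.82 × 10^-2)²/(6.8 × 10^-4) = 1.20 M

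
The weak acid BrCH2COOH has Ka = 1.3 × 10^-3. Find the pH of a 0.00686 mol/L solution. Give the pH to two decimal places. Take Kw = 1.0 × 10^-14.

pH = 2.62

BrCH2COOH ⇌ BrCH2COO- + H+
Ka = [H+]²/(0.00686 − [H+]) = 1.3 × 10^-3
The 5% rule fails; solving [H+]² + Ka·[H+] − Ka·C₀ = 0 exactly:
[H+] = [−0.0013 + √(0.0013² + 3.57e-05)]/2 = 2.41 × 10^-3 M
pH = −log(2.41 × 10^-3) = 2.62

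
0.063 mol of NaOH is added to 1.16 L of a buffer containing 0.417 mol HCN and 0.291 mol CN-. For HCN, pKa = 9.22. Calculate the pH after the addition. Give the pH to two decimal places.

pH = 9.22

OH- converts HCN to CN-: HCN → 0.354 mol, CN- → 0.354 mol.
pH = pKa + log(n_CN-/n_HCN) = 9.22 + log(0.354/0.354) = 9.22 + (+0.000)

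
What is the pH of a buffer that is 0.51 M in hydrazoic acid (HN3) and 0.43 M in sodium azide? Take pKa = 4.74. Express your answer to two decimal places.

pH = pKa + log([A⁻]/[HA]) = 4.74 + log(0.43/0.51)
pH = 4.74 + (-0.074) = 4.67

pH = 4.67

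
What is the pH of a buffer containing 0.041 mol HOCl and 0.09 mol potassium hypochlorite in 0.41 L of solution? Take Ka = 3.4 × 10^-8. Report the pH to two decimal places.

pKa = −log(3.4 × 10^-8) = 7.469
Using pH = pKa + log([base]/[acid]) with [base]/[acid] = 0.09/0.041:
pH = 7.469 + (+0.341) = 7.81

pH = 7.81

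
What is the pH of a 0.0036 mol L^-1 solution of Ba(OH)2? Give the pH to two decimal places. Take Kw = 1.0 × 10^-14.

pH = 11.86

Ba(OH)2 is a strong base (each formula unit releases 2 OH-); [OH-] = 0.0072 M.
pOH = -log(0.0072) = 2.14
pH = 14.00 - 2.14 = 11.86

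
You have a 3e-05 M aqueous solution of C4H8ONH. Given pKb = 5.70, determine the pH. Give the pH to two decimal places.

C4H8ONH + H2O ⇌ C4H8ONH2+ + OH-
Kb = 10^(−5.70) = 2.00 × 10^-6
From the ICE table, Kb = x²/(3e-05 − x) = 2.00 × 10^-6.
x is not negligible relative to C₀; solve x² + 2e-06·x − 6e-11 = 0.
x = [−2e-06 + √(2e-06² + 2.4e-10)]/2 = 6.81 × 10^-6 M
pOH = −log(6.81 × 10^-6) = 5.17; pH = 14.00 − 5.17 = 8.83

pH = 8.83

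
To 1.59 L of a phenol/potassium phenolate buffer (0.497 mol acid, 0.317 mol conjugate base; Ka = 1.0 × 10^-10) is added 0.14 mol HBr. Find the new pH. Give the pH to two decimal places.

Added H+ converts C6H5O- to C6H5OH: C6H5OH → 0.637 mol, C6H5O- → 0.177 mol.
pKa = −log(1.0 × 10^-10) = 10.000
pH = pKa + log(n_C6H5O-/n_C6H5OH) = 10.000 + log(0.177/0.637) = 10.000 + (-0.556)

pH = 9.44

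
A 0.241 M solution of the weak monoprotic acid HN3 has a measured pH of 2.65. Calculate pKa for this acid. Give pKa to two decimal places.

[H+] = 10^(-2.65) = 2.24 × 10^-3 M
At equilibrium [HA] = 0.241 − 2.24 × 10^-3 = 2.39 × 10^-1 M
Ka = [H+][A-]/[HA] = (2.24 × 10^-3)² / 2.39 × 10^-1 = 2.10 × 10^-5
pKa = -log(2.10 × 10^-5) = 4.68

pKa = 4.68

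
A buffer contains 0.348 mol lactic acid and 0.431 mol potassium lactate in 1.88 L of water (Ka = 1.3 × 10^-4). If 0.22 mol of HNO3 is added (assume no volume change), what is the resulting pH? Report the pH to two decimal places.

pH = 3.46

Added H+ converts CH3CH(OH)COO- to CH3CH(OH)COOH: CH3CH(OH)COOH → 0.568 mol, CH3CH(OH)COO- → 0.211 mol.
pKa = −log(1.3 × 10^-4) = 3.886
pH = pKa + log(n_CH3CH(OH)COO-/n_CH3CH(OH)COOH) = 3.886 + log(0.211/0.568) = 3.886 + (-0.430)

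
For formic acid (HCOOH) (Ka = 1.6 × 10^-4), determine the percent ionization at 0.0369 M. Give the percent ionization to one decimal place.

HCOOH ⇌ HCOO- + H+; let x = [H+] at equilibrium.
Ka = x²/(C₀ − x); solving the quadratic gives x = 2.35 × 10^-3 M.
% ionization = x/C₀ × 100% = 2.35 × 10^-3/0.0369 × 100% = 6.4%

6.4%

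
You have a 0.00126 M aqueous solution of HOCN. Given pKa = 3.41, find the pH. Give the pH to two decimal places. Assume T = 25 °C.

pH = 3.27

HOCN ⇌ OCN- + H+
Ka = 10^(−3.41) = 3.89 × 10^-4
Ka = [H+]²/(0.00126 − [H+]) = 3.89 × 10^-4
[H+] is not negligible relative to C₀; solve [H+]² + 0.000389·[H+] − 4.9e-07 = 0.
[H+] = [−0.000389 + √(0.000389² + 1.96e-06)]/2 = 5.32 × 10^-4 M
pH = −log(5.32 × 10^-4) = 3.27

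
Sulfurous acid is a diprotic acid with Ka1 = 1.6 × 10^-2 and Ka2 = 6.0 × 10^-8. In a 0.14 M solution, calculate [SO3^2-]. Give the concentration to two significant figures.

First ionization gives [H+] ≈ [HSO3-] = 4.00 × 10^-2 M.
Second step: Ka2 = [H+][SO3^2-]/[HSO3-] ≈ [SO3^2-] (since [H+] ≈ [HSO3-]).
So [SO3^2-] ≈ Ka2.

6.0 × 10^-8 M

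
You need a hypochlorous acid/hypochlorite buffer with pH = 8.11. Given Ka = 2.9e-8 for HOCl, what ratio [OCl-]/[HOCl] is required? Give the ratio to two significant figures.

pKa = -log(2.9 × 10^-8) = 7.538
pH = pKa + log(r) ⇒ log(r) = 8.11 − 7.538 = +0.572
r = [OCl-]/[HOCl] = 10^(+0.572) = 3.73

ratio = 3.7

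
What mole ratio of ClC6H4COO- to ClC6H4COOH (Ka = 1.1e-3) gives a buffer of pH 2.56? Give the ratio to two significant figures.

pKa = -log(1.1 × 10^-3) = 2.959
pH = pKa + log(r) ⇒ log(r) = 2.56 − 2.959 = -0.399
r = [ClC6H4COO-]/[ClC6H4COOH] = 10^(-0.399) = 0.399

ratio = 0.40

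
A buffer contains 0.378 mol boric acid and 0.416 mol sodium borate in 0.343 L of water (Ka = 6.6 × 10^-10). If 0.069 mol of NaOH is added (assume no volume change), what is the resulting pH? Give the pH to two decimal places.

pH = 9.38

OH- converts B(OH)3 to B(OH)4-: B(OH)3 → 0.309 mol, B(OH)4- → 0.485 mol.
pKa = −log(6.6 × 10^-10) = 9.180
Henderson–Hasselbalch with mole ratio 0.485/0.309: pH = 9.180 + (+0.196)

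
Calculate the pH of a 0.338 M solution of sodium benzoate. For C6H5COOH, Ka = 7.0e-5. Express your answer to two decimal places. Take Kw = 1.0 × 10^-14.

pH = 8.84

C6H5COO- is the conjugate base of the weak acid C6H5COOH.
Kb = Kw/Ka = 1.0×10^-14 / 7.0 × 10^-5 = 1.43 × 10^-10
Kb = [OH-]²/(0.338 − [OH-]) = 1.43 × 10^-10
Neglecting [OH-] in the denominator: [OH-] = √(1.43 × 10^-10 × 0.338) = 6.95 × 10^-6 M
([OH-]/C₀ = 0.0021% < 5%, so the approximation holds.)
pOH = 5.16, so pH = 14.00 − pOH = 8.84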